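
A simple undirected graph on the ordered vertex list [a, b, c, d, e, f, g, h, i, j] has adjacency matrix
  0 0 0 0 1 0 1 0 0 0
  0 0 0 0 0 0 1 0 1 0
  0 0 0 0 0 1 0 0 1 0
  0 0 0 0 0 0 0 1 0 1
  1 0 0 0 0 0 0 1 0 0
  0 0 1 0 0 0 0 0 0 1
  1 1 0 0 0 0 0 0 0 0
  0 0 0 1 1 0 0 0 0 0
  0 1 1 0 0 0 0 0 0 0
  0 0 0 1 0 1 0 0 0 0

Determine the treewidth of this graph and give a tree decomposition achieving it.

The largest bag has 3 vertices, giving width 2; this decomposition certifies tw(G) ≤ 2. Since j–f–c–i–b–g–a–e–h–d–j is a cycle in G, G is not acyclic. Forests are exactly the graphs of treewidth ≤ 1, so tw(G) ≥ 2. Combining the bounds, tw(G) = 2.

Treewidth 2.
One such decomposition:
Bags: B1 = {c, f, j}  B2 = {c, i, j}  B3 = {b, i, j}  B4 = {b, g, j}  B5 = {a, g, j}  B6 = {a, e, j}  B7 = {e, h, j}  B8 = {d, h, j}
Tree: B1–B2, B2–B3, B3–B4, B4–B5, B5–B6, B6–B7, B7–B8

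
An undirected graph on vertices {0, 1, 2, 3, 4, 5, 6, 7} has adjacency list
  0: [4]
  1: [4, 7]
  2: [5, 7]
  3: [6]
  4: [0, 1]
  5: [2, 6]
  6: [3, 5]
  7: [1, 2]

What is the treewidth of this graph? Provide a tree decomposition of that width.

Treewidth 1.
One such decomposition:
Bags: B1 = {0, 4}  B2 = {1, 4}  B3 = {1, 7}  B4 = {2, 7}  B5 = {2, 5}  B6 = {5, 6}  B7 = {3, 6}
Tree: B1–B2, B2–B3, B3–B4, B4–B5, B5–B6, B6–B7

Every bag has size at most 2, so the width is 2 − 1 = 1 and tw(G) ≤ 1. G has an edge, so its treewidth is at least 1. Therefore the treewidth is 1.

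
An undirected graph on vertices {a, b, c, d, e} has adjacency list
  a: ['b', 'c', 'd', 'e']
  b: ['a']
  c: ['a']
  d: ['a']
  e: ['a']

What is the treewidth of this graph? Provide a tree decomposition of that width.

The largest bag has 2 vertices, giving width 1; this decomposition certifies tw(G) ≤ 1. G has an edge, so its treewidth is at least 1. The upper and lower bounds meet at 1, so that is the treewidth.

Treewidth 1.
One optimal decomposition is:
Bags: B1 = {a, e}  B2 = {a, b}  B3 = {a, c}  B4 = {a, d}
Tree: B1–B2, B1–B3, B3–B4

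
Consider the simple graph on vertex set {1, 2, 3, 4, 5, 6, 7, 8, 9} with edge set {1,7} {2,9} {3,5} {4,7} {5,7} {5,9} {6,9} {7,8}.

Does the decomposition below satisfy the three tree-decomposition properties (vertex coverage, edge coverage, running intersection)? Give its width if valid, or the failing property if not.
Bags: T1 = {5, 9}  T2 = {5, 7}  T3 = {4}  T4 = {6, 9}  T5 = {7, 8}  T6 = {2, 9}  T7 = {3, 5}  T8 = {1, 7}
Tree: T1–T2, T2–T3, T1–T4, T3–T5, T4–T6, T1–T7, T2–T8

No — edge (7,4) lies in no bag.

A tree decomposition must satisfy three properties: every vertex lies in some bag; for every edge, both endpoints lie together in some bag; and for every vertex, the bags containing it form a connected subtree. Here edge (7,4) lies in no bag, so the decomposition is invalid.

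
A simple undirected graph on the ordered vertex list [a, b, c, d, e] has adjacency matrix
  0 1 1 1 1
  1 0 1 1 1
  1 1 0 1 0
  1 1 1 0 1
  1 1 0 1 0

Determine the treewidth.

A width-3 tree decomposition is:
Bags: B1 = {a, b, d, e}  B2 = {a, b, c, d}
Tree: B1–B2
The largest bag has 4 vertices, giving width 3; this decomposition certifies tw(G) ≤ 3. For the lower bound, the 4 vertices {a, b, d, e} are pairwise adjacent, and any tree decomposition puts a clique entirely inside one bag — forcing width ≥ 3. Hence tw(G) = 3 exactly.

3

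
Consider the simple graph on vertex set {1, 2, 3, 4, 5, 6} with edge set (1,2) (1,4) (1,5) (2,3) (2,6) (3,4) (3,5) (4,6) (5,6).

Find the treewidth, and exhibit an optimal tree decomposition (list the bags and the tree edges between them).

Every bag has size at most 4, so the width is 4 − 1 = 3 and tw(G) ≤ 3. For the lower bound: the 4 vertex sets {1,4}, {2,6}, {5}, {3} are disjoint, each induces a connected subgraph, and every pair is joined by at least one edge of G. Contracting each set to a single vertex therefore yields K_{4} as a minor, and since treewidth is minor-monotone, tw(G) ≥ tw(K_{4}) = 3. Hence tw(G) = 3 exactly.

Treewidth 3.
One such decomposition:
Bags: B1 = {1, 2, 4, 5}  B2 = {2, 4, 5, 6}  B3 = {2, 3, 4, 5}
Tree: B1–B2, B2–B3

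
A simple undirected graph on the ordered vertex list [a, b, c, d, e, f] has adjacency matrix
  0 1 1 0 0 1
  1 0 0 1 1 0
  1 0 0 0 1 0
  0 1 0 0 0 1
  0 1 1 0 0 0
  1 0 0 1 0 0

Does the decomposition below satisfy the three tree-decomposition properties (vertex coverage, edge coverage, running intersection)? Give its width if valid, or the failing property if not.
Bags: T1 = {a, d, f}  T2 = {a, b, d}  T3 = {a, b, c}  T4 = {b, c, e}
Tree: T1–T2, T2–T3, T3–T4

Yes; width 2.

Every vertex of G appears in some bag (union = {a, b, c, d, e, f}); every edge is covered by a bag; and for each vertex v the set of bags containing v is connected in the bag tree. The decomposition is therefore valid. The largest bag has 3 vertices, so the width is 2.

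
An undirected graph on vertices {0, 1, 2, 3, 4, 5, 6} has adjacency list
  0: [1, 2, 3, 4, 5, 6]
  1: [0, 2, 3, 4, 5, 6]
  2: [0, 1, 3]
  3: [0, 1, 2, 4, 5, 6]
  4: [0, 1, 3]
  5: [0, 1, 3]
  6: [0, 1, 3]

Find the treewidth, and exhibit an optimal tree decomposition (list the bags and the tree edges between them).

Treewidth 3.
One optimal decomposition is:
Bags: B1 = {0, 1, 3, 6}  B2 = {0, 1, 3, 4}  B3 = {0, 1, 2, 3}  B4 = {0, 1, 3, 5}
Tree: B1–B2, B2–B3, B2–B4

The largest bag has 4 vertices, giving width 3; this decomposition certifies tw(G) ≤ 3. Conversely, {0, 1, 2, 3} is a clique of size 4, and the vertices of any clique must share a bag in every tree decomposition; so some bag has ≥ 4 vertices and tw(G) ≥ 3. Hence tw(G) = 3 exactly.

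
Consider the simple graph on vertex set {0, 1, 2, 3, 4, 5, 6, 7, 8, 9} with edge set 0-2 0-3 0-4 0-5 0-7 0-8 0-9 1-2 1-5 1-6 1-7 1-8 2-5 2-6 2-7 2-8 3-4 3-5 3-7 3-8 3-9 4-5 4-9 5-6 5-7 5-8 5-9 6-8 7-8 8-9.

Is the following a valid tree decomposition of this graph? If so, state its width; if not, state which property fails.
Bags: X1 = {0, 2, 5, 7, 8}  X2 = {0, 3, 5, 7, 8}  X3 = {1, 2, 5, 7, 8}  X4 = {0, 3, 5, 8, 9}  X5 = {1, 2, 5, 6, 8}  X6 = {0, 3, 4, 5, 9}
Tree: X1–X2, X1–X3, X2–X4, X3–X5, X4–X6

Checking the three conditions: (i) the bags cover all of {0, 1, 2, 3, 4, 5, 6, 7, 8, 9}; (ii) for each edge, some bag contains both endpoints; (iii) the bags containing any fixed vertex form a subtree. All hold, so the decomposition is valid with width 5 − 1 = 4.

Yes; width 4.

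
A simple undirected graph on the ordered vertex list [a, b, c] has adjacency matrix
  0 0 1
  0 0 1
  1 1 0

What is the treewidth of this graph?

A width-1 tree decomposition is:
Bags: B1 = {b, c}  B2 = {a, c}
Tree: B1–B2
Every bag has size at most 2, so the width is 2 − 1 = 1 and tw(G) ≤ 1. Any graph with an edge has treewidth ≥ 1, and G has the edge c–b. Therefore the treewidth is 1.

1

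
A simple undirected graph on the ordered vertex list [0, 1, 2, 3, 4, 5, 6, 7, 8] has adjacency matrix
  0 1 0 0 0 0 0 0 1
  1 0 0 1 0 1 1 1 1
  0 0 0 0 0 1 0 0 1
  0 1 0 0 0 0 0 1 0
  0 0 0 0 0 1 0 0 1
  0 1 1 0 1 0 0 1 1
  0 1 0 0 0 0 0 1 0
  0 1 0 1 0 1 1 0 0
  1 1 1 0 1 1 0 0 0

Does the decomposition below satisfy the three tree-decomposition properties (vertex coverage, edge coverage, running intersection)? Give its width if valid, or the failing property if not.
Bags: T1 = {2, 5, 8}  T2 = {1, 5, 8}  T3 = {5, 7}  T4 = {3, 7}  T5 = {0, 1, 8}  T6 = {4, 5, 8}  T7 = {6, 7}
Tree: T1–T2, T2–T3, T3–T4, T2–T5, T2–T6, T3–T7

A tree decomposition must satisfy three properties: every vertex lies in some bag; for every edge, both endpoints lie together in some bag; and for every vertex, the bags containing it form a connected subtree. Here edge (1,7) lies in no bag, so the decomposition is invalid.

No — edge (1,7) lies in no bag.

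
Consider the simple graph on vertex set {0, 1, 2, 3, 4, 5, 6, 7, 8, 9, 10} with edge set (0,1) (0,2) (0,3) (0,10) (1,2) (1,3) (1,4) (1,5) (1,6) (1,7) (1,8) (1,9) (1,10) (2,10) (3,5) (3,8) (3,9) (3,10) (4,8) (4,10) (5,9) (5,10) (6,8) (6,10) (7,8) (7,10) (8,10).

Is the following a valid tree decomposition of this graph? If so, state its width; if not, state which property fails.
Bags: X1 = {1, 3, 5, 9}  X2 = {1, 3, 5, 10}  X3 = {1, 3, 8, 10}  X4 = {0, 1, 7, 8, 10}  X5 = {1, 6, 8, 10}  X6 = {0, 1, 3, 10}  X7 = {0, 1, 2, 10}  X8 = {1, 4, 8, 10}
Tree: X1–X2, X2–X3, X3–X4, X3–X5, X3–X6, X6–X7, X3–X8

A tree decomposition must satisfy three properties: every vertex lies in some bag; for every edge, both endpoints lie together in some bag; and for every vertex, the bags containing it form a connected subtree. Here bags containing vertex 0 are not connected in the tree, so the decomposition is invalid.

No — bags containing vertex 0 are not connected in the tree.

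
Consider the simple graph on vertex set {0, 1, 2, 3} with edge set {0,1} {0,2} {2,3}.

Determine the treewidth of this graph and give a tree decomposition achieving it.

Treewidth 1.
One such decomposition:
Bags: B1 = {2, 3}  B2 = {0, 2}  B3 = {0, 1}
Tree: B1–B2, B2–B3

Every bag has size at most 2, so the width is 2 − 1 = 1 and tw(G) ≤ 1. G has an edge, so its treewidth is at least 1. Combining the bounds, tw(G) = 1.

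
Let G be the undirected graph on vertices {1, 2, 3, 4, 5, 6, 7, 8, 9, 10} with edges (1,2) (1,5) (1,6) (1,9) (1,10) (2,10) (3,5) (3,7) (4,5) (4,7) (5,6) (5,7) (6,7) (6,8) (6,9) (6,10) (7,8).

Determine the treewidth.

2

A width-2 tree decomposition is:
Bags: B1 = {1, 6, 10}  B2 = {1, 2, 10}  B3 = {1, 6, 9}  B4 = {1, 5, 6}  B5 = {5, 6, 7}  B6 = {6, 7, 8}  B7 = {3, 5, 7}  B8 = {4, 5, 7}
Tree: B1–B2, B1–B3, B3–B4, B4–B5, B5–B6, B5–B7, B7–B8
Every bag has size at most 3, so the width is 3 − 1 = 2 and tw(G) ≤ 2. Conversely, {1, 2, 10} is a clique of size 3, and the vertices of any clique must share a bag in every tree decomposition; so some bag has ≥ 3 vertices and tw(G) ≥ 2. The upper and lower bounds meet at 2, so that is the treewidth.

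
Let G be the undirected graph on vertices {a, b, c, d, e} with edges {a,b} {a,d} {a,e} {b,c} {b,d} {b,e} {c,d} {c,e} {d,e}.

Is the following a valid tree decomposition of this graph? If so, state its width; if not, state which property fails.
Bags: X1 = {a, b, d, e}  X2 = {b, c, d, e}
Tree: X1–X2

Yes; width 3.

Vertex coverage: the bags together contain {a, b, c, d, e}, the full vertex set. Edge coverage: each edge of G has both endpoints in at least one bag. Running intersection: for every vertex, the bags containing it form a connected subtree. All three properties hold, so this is a valid tree decomposition of width max|bag| − 1 = 3, and hence tw(G) ≤ 3.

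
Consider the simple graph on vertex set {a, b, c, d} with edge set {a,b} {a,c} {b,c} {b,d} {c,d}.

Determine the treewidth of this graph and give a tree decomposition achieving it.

Treewidth 2.
One optimal decomposition is:
Bags: B1 = {b, c, d}  B2 = {a, b, c}
Tree: B1–B2

The largest bag has 3 vertices, giving width 2; this decomposition certifies tw(G) ≤ 2. On the other hand G contains the 3-clique {b, c, d}. A clique must lie in a single bag of any decomposition, so no decomposition can have width below 2. The upper and lower bounds meet at 2, so that is the treewidth.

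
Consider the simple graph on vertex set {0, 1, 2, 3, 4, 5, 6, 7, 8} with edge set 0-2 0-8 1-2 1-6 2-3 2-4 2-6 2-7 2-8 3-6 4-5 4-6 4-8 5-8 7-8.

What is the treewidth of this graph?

A width-2 tree decomposition is:
Bags: B1 = {2, 4, 6}  B2 = {2, 4, 8}  B3 = {0, 2, 8}  B4 = {1, 2, 6}  B5 = {2, 3, 6}  B6 = {2, 7, 8}  B7 = {4, 5, 8}
Tree: B1–B2, B2–B3, B1–B4, B1–B5, B3–B6, B2–B7
Each bag holds 3 vertices, so the decomposition has width 2, which upper-bounds the treewidth. Conversely, {0, 2, 8} is a clique of size 3, and the vertices of any clique must share a bag in every tree decomposition; so some bag has ≥ 3 vertices and tw(G) ≥ 2. Combining the bounds, tw(G) = 2.

2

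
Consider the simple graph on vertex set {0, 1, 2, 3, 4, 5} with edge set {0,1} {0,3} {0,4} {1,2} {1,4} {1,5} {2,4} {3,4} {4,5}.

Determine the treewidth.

A width-2 tree decomposition is:
Bags: B1 = {1, 4, 5}  B2 = {0, 1, 4}  B3 = {0, 3, 4}  B4 = {1, 2, 4}
Tree: B1–B2, B2–B3, B1–B4
The largest bag has 3 vertices, giving width 2; this decomposition certifies tw(G) ≤ 2. Conversely, {0, 1, 4} is a clique of size 3, and the vertices of any clique must share a bag in every tree decomposition; so some bag has ≥ 3 vertices and tw(G) ≥ 2. Hence tw(G) = 2 exactly.

2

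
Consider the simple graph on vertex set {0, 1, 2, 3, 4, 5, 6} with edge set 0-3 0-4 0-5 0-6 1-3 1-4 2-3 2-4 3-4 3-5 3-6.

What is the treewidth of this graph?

2

A width-2 tree decomposition is:
Bags: B1 = {1, 3, 4}  B2 = {0, 3, 4}  B3 = {2, 3, 4}  B4 = {0, 3, 6}  B5 = {0, 3, 5}
Tree: B1–B2, B1–B3, B2–B4, B2–B5
Every bag has size at most 3, so the width is 3 − 1 = 2 and tw(G) ≤ 2. For the lower bound, the 3 vertices {0, 3, 4} are pairwise adjacent, and any tree decomposition puts a clique entirely inside one bag — forcing width ≥ 2. Combining the bounds, tw(G) = 2.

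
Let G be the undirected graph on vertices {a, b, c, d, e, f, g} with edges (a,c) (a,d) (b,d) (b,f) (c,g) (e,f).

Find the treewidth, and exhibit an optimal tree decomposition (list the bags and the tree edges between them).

Treewidth 1.
One optimal decomposition is:
Bags: B1 = {e, f}  B2 = {b, f}  B3 = {b, d}  B4 = {a, d}  B5 = {a, c}  B6 = {c, g}
Tree: B1–B2, B2–B3, B3–B4, B4–B5, B5–B6

Each bag holds 2 vertices, so the decomposition has width 1, which upper-bounds the treewidth. Any graph with an edge has treewidth ≥ 1, and G has the edge e–f. The upper and lower bounds meet at 1, so that is the treewidth.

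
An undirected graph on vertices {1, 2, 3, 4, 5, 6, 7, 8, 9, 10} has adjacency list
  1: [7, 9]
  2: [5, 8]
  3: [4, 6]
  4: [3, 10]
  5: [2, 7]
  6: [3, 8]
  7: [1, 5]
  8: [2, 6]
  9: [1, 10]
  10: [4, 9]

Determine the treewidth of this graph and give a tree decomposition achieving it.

Treewidth 2.
Bags: B1 = {2, 5, 7}  B2 = {1, 2, 7}  B3 = {1, 2, 9}  B4 = {2, 9, 10}  B5 = {2, 4, 10}  B6 = {2, 3, 4}  B7 = {2, 3, 6}  B8 = {2, 6, 8}
Tree: B1–B2, B2–B3, B3–B4, B4–B5, B5–B6, B6–B7, B7–B8

The largest bag has 3 vertices, giving width 2; this decomposition certifies tw(G) ≤ 2. For the lower bound, G contains the cycle 2–5–7–1–9–10–4–3–6–8–2, so G is not a forest; only forests have treewidth ≤ 1, hence tw(G) ≥ 2. Hence tw(G) = 2 exactly.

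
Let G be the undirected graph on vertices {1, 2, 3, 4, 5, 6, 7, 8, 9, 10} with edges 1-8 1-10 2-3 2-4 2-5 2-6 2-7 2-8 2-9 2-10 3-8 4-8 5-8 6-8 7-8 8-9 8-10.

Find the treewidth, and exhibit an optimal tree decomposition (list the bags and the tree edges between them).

Treewidth 2.
Bags: B1 = {2, 4, 8}  B2 = {2, 6, 8}  B3 = {2, 8, 10}  B4 = {2, 7, 8}  B5 = {1, 8, 10}  B6 = {2, 5, 8}  B7 = {2, 8, 9}  B8 = {2, 3, 8}
Tree: B1–B2, B2–B3, B2–B4, B3–B5, B2–B6, B3–B7, B1–B8

Every bag has size at most 3, so the width is 3 − 1 = 2 and tw(G) ≤ 2. For the lower bound, the 3 vertices {1, 8, 10} are pairwise adjacent, and any tree decomposition puts a clique entirely inside one bag — forcing width ≥ 2. Combining the bounds, tw(G) = 2.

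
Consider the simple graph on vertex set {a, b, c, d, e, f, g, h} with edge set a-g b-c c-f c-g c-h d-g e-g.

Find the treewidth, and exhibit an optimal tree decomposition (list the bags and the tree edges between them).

Treewidth 1.
One optimal decomposition is:
Bags: B1 = {e, g}  B2 = {c, g}  B3 = {a, g}  B4 = {c, f}  B5 = {d, g}  B6 = {b, c}  B7 = {c, h}
Tree: B1–B2, B2–B3, B2–B4, B2–B5, B2–B6, B6–B7

Every bag has size at most 2, so the width is 2 − 1 = 1 and tw(G) ≤ 1. G has an edge, so its treewidth is at least 1. Combining the bounds, tw(G) = 1.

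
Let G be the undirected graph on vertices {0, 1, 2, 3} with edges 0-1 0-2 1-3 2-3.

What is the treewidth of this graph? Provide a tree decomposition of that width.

Treewidth 2.
One optimal decomposition is:
Bags: B1 = {1, 2, 3}  B2 = {0, 1, 2}
Tree: B1–B2

Every bag has size at most 3, so the width is 3 − 1 = 2 and tw(G) ≤ 2. Since 2–3–1–0–2 is a cycle in G, G is not acyclic. Forests are exactly the graphs of treewidth ≤ 1, so tw(G) ≥ 2. Combining the bounds, tw(G) = 2.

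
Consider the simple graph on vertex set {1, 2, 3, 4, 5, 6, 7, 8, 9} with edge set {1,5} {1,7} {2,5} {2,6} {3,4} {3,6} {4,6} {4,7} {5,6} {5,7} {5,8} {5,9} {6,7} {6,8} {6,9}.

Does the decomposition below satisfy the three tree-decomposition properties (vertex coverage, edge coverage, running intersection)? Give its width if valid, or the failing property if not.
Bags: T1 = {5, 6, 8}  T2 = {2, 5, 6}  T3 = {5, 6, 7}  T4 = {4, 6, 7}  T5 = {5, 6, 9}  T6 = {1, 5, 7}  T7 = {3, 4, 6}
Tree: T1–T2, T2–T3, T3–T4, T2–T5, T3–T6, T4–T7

Yes; width 2.

Vertex coverage: the bags together contain {1, 2, 3, 4, 5, 6, 7, 8, 9}, the full vertex set. Edge coverage: each edge of G has both endpoints in at least one bag. Running intersection: for every vertex, the bags containing it form a connected subtree. All three properties hold, so this is a valid tree decomposition of width max|bag| − 1 = 2, and hence tw(G) ≤ 2.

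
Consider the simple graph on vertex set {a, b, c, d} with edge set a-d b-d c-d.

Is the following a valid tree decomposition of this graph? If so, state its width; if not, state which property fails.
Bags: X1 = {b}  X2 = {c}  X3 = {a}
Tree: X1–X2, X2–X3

A tree decomposition must satisfy three properties: every vertex lies in some bag; for every edge, both endpoints lie together in some bag; and for every vertex, the bags containing it form a connected subtree. Here vertex d appears in no bag, so the decomposition is invalid.

No — vertex d appears in no bag.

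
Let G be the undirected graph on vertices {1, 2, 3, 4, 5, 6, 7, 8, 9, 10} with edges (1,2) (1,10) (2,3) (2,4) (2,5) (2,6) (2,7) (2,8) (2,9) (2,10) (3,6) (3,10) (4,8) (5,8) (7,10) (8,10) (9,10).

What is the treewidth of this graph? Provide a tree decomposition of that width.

Treewidth 2.
Bags: B1 = {2, 8, 10}  B2 = {2, 7, 10}  B3 = {2, 9, 10}  B4 = {2, 4, 8}  B5 = {2, 5, 8}  B6 = {2, 3, 10}  B7 = {2, 3, 6}  B8 = {1, 2, 10}
Tree: B1–B2, B2–B3, B1–B4, B4–B5, B3–B6, B6–B7, B6–B8

The largest bag has 3 vertices, giving width 2; this decomposition certifies tw(G) ≤ 2. On the other hand G contains the 3-clique {1, 2, 10}. A clique must lie in a single bag of any decomposition, so no decomposition can have width below 2. Combining the bounds, tw(G) = 2.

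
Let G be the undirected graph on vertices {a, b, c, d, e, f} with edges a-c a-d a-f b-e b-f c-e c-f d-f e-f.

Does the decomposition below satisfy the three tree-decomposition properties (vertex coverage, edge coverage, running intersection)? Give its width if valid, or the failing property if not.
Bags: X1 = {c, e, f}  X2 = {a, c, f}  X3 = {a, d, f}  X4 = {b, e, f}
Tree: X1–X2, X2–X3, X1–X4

Every vertex of G appears in some bag (union = {a, b, c, d, e, f}); every edge is covered by a bag; and for each vertex v the set of bags containing v is connected in the bag tree. The decomposition is therefore valid. The largest bag has 3 vertices, so the width is 2.

Yes; width 2.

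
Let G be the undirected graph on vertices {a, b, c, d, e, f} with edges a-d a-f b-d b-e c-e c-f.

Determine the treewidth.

A width-2 tree decomposition is:
Bags: B1 = {a, b, d}  B2 = {a, b, f}  B3 = {b, c, f}  B4 = {b, c, e}
Tree: B1–B2, B2–B3, B3–B4
Every bag has size at most 3, so the width is 3 − 1 = 2 and tw(G) ≤ 2. Since b–d–a–f–c–e–b is a cycle in G, G is not acyclic. Forests are exactly the graphs of treewidth ≤ 1, so tw(G) ≥ 2. Hence tw(G) = 2 exactly.

2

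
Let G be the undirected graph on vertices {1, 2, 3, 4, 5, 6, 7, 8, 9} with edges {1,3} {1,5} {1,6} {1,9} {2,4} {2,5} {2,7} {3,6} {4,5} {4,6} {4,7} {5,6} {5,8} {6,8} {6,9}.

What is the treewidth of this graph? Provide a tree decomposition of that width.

Every bag has size at most 3, so the width is 3 − 1 = 2 and tw(G) ≤ 2. On the other hand G contains the 3-clique {2, 4, 5}. A clique must lie in a single bag of any decomposition, so no decomposition can have width below 2. The upper and lower bounds meet at 2, so that is the treewidth.

Treewidth 2.
One optimal decomposition is:
Bags: B1 = {1, 5, 6}  B2 = {5, 6, 8}  B3 = {4, 5, 6}  B4 = {1, 3, 6}  B5 = {1, 6, 9}  B6 = {2, 4, 5}  B7 = {2, 4, 7}
Tree: B1–B2, B1–B3, B1–B4, B1–B5, B3–B6, B6–B7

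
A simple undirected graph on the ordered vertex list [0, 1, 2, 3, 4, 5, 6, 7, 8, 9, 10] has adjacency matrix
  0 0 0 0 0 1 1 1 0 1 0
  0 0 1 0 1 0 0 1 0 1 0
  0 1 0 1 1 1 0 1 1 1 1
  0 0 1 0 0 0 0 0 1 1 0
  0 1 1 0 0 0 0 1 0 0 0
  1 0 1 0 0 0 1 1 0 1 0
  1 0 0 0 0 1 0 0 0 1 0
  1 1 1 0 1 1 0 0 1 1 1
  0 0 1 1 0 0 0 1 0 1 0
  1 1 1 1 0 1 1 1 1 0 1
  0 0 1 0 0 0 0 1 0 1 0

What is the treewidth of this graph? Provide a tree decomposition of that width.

The largest bag has 4 vertices, giving width 3; this decomposition certifies tw(G) ≤ 3. On the other hand G contains the 4-clique {0, 5, 6, 9}. A clique must lie in a single bag of any decomposition, so no decomposition can have width below 3. Therefore the treewidth is 3.

Treewidth 3.
One such decomposition:
Bags: B1 = {2, 5, 7, 9}  B2 = {1, 2, 7, 9}  B3 = {2, 7, 9, 10}  B4 = {0, 5, 7, 9}  B5 = {0, 5, 6, 9}  B6 = {2, 7, 8, 9}  B7 = {1, 2, 4, 7}  B8 = {2, 3, 8, 9}
Tree: B1–B2, B2–B3, B1–B4, B4–B5, B1–B6, B2–B7, B6–B8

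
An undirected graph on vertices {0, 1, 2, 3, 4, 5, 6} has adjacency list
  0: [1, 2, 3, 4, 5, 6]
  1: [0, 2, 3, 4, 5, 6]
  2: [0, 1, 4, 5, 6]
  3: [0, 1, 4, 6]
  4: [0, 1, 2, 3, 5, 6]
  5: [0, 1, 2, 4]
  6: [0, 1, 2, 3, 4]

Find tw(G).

A width-4 tree decomposition is:
Bags: B1 = {0, 1, 2, 4, 5}  B2 = {0, 1, 2, 4, 6}  B3 = {0, 1, 3, 4, 6}
Tree: B1–B2, B2–B3
The largest bag has 5 vertices, giving width 4; this decomposition certifies tw(G) ≤ 4. Conversely, {0, 1, 2, 4, 5} is a clique of size 5, and the vertices of any clique must share a bag in every tree decomposition; so some bag has ≥ 5 vertices and tw(G) ≥ 4. Therefore the treewidth is 4.

4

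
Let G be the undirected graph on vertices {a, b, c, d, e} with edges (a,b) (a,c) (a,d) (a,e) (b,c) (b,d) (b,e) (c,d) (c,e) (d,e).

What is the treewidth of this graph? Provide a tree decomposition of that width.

With just one bag of size 5, the width is 5 − 1 = 4, so tw(G) ≤ 4. For the lower bound, the 5 vertices {a, b, c, d, e} are pairwise adjacent, and any tree decomposition puts a clique entirely inside one bag — forcing width ≥ 4. Combining the bounds, tw(G) = 4.

Treewidth 4.
One such decomposition:
Bags: B1 = {a, b, c, d, e}
Tree: (single bag)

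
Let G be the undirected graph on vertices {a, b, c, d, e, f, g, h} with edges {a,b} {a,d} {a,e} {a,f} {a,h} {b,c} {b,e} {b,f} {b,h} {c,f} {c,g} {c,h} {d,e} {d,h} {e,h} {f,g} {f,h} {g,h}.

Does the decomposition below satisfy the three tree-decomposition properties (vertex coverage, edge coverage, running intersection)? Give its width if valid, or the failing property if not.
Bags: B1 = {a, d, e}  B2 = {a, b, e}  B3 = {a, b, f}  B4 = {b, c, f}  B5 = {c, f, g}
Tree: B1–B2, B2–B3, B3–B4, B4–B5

No — vertex h appears in no bag.

A tree decomposition must satisfy three properties: every vertex lies in some bag; for every edge, both endpoints lie together in some bag; and for every vertex, the bags containing it form a connected subtree. Here vertex h appears in no bag, so the decomposition is invalid.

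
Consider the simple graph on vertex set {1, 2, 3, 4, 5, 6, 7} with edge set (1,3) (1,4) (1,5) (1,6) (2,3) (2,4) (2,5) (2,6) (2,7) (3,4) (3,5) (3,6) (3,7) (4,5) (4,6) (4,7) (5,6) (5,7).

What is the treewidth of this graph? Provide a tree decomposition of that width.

Treewidth 4.
One such decomposition:
Bags: B1 = {2, 3, 4, 5, 7}  B2 = {2, 3, 4, 5, 6}  B3 = {1, 3, 4, 5, 6}
Tree: B1–B2, B2–B3

Each bag holds 5 vertices, so the decomposition has width 4, which upper-bounds the treewidth. Conversely, {1, 3, 4, 5, 6} is a clique of size 5, and the vertices of any clique must share a bag in every tree decomposition; so some bag has ≥ 5 vertices and tw(G) ≥ 4. Therefore the treewidth is 4.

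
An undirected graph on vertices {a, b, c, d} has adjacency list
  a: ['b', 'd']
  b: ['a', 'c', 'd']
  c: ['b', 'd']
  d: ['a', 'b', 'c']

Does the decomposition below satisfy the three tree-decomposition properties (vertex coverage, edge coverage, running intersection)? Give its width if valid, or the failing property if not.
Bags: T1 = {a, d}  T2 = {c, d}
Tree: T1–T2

No — vertex b appears in no bag.

A tree decomposition must satisfy three properties: every vertex lies in some bag; for every edge, both endpoints lie together in some bag; and for every vertex, the bags containing it form a connected subtree. Here vertex b appears in no bag, so the decomposition is invalid.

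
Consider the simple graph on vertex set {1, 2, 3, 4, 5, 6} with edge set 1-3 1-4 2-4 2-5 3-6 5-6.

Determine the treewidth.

2

A width-2 tree decomposition is:
Bags: B1 = {1, 2, 4}  B2 = {1, 2, 5}  B3 = {1, 5, 6}  B4 = {1, 3, 6}
Tree: B1–B2, B2–B3, B3–B4
Every bag has size at most 3, so the width is 3 − 1 = 2 and tw(G) ≤ 2. For the lower bound, G contains the cycle 1–4–2–5–6–3–1, so G is not a forest; only forests have treewidth ≤ 1, hence tw(G) ≥ 2. Hence tw(G) = 2 exactly.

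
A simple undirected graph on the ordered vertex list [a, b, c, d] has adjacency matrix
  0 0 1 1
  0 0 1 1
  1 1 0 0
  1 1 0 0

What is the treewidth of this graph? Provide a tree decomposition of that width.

Treewidth 2.
One optimal decomposition is:
Bags: B1 = {a, b, d}  B2 = {a, b, c}
Tree: B1–B2

Each bag holds 3 vertices, so the decomposition has width 2, which upper-bounds the treewidth. The edges a–d–b–c–a form a cycle, so G is not a tree and its treewidth is at least 2. The upper and lower bounds meet at 2, so that is the treewidth.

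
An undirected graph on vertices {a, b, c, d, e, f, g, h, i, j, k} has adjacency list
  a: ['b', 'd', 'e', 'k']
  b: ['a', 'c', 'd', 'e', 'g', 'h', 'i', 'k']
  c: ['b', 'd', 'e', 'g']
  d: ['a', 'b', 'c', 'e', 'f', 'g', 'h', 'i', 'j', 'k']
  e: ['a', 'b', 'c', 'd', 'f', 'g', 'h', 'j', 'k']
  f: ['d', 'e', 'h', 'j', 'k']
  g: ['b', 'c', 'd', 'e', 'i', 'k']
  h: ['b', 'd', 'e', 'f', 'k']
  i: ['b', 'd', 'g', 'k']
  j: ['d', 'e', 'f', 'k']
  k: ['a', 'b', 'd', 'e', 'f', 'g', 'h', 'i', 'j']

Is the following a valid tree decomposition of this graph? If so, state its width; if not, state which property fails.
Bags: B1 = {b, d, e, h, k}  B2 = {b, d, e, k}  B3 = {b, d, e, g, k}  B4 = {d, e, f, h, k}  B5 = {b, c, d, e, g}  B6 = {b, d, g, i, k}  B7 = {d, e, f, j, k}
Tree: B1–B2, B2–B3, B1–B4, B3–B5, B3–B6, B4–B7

No — vertex a appears in no bag.

A tree decomposition must satisfy three properties: every vertex lies in some bag; for every edge, both endpoints lie together in some bag; and for every vertex, the bags containing it form a connected subtree. Here vertex a appears in no bag, so the decomposition is invalid.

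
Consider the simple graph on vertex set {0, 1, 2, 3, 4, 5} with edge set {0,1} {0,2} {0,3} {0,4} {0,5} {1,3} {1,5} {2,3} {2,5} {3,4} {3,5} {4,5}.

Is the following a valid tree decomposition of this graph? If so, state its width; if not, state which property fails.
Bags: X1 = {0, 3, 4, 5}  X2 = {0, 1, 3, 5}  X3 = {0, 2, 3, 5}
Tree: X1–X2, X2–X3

Yes; width 3.

Checking the three conditions: (i) the bags cover all of {0, 1, 2, 3, 4, 5}; (ii) for each edge, some bag contains both endpoints; (iii) the bags containing any fixed vertex form a subtree. All hold, so the decomposition is valid with width 4 − 1 = 3.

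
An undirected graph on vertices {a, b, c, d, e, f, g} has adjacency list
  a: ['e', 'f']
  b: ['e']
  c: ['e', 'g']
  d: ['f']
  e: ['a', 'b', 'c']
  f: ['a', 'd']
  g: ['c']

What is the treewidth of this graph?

1

A width-1 tree decomposition is:
Bags: B1 = {a, f}  B2 = {d, f}  B3 = {a, e}  B4 = {c, e}  B5 = {b, e}  B6 = {c, g}
Tree: B1–B2, B1–B3, B3–B4, B4–B5, B4–B6
Each bag holds 2 vertices, so the decomposition has width 1, which upper-bounds the treewidth. Since G has at least one edge (e.g. f–a), it is not an edgeless graph, so tw(G) ≥ 1. Therefore the treewidth is 1.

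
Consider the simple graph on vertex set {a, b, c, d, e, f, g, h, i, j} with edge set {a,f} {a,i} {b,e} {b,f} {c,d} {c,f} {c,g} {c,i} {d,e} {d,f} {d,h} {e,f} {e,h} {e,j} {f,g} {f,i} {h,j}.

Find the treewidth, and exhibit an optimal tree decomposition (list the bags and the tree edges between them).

Every bag has size at most 3, so the width is 3 − 1 = 2 and tw(G) ≤ 2. Conversely, {e, h, j} is a clique of size 3, and the vertices of any clique must share a bag in every tree decomposition; so some bag has ≥ 3 vertices and tw(G) ≥ 2. Therefore the treewidth is 2.

Treewidth 2.
One such decomposition:
Bags: B1 = {d, e, f}  B2 = {c, d, f}  B3 = {c, f, g}  B4 = {c, f, i}  B5 = {b, e, f}  B6 = {a, f, i}  B7 = {d, e, h}  B8 = {e, h, j}
Tree: B1–B2, B2–B3, B3–B4, B1–B5, B4–B6, B1–B7, B7–B8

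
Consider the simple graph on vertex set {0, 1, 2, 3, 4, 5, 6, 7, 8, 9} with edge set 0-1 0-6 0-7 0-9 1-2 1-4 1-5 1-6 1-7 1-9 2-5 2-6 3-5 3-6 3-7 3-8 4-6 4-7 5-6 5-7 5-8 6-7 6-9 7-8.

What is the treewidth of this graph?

A width-3 tree decomposition is:
Bags: B1 = {1, 5, 6, 7}  B2 = {0, 1, 6, 7}  B3 = {1, 2, 5, 6}  B4 = {3, 5, 6, 7}  B5 = {1, 4, 6, 7}  B6 = {0, 1, 6, 9}  B7 = {3, 5, 7, 8}
Tree: B1–B2, B1–B3, B1–B4, B1–B5, B2–B6, B4–B7
Each bag holds 4 vertices, so the decomposition has width 3, which upper-bounds the treewidth. Conversely, {3, 5, 7, 8} is a clique of size 4, and the vertices of any clique must share a bag in every tree decomposition; so some bag has ≥ 4 vertices and tw(G) ≥ 3. Hence tw(G) = 3 exactly.

3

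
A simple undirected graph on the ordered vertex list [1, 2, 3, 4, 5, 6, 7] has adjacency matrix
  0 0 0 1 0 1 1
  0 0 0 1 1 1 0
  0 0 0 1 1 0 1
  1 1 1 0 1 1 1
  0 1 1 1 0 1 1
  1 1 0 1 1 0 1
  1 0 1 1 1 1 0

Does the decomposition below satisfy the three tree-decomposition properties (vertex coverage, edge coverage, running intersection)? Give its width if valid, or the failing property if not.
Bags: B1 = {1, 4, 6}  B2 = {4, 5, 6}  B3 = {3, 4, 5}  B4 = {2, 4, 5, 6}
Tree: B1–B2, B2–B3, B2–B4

A tree decomposition must satisfy three properties: every vertex lies in some bag; for every edge, both endpoints lie together in some bag; and for every vertex, the bags containing it form a connected subtree. Here vertex 7 appears in no bag, so the decomposition is invalid.

No — vertex 7 appears in no bag.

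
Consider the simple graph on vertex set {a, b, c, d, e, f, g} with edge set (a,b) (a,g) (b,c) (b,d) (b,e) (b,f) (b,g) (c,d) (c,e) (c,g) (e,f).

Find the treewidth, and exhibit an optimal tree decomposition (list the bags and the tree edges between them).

The largest bag has 3 vertices, giving width 2; this decomposition certifies tw(G) ≤ 2. For the lower bound, the 3 vertices {a, b, g} are pairwise adjacent, and any tree decomposition puts a clique entirely inside one bag — forcing width ≥ 2. Therefore the treewidth is 2.

Treewidth 2.
One such decomposition:
Bags: B1 = {b, c, d}  B2 = {b, c, e}  B3 = {b, e, f}  B4 = {b, c, g}  B5 = {a, b, g}
Tree: B1–B2, B2–B3, B2–B4, B4–B5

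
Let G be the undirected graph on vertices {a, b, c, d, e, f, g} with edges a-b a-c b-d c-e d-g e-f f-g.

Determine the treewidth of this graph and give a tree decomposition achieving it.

The largest bag has 3 vertices, giving width 2; this decomposition certifies tw(G) ≤ 2. The edges e–c–a–b–d–g–f–e form a cycle, so G is not a tree and its treewidth is at least 2. Hence tw(G) = 2 exactly.

Treewidth 2.
Bags: B1 = {a, c, e}  B2 = {a, b, e}  B3 = {b, d, e}  B4 = {d, e, g}  B5 = {e, f, g}
Tree: B1–B2, B2–B3, B3–B4, B4–B5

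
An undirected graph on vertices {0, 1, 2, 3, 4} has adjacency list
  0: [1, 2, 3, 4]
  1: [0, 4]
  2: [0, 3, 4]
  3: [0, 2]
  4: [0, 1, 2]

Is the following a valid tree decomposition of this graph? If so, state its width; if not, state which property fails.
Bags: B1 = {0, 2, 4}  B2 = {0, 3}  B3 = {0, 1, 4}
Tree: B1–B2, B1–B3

A tree decomposition must satisfy three properties: every vertex lies in some bag; for every edge, both endpoints lie together in some bag; and for every vertex, the bags containing it form a connected subtree. Here edge (2,3) lies in no bag, so the decomposition is invalid.

No — edge (2,3) lies in no bag.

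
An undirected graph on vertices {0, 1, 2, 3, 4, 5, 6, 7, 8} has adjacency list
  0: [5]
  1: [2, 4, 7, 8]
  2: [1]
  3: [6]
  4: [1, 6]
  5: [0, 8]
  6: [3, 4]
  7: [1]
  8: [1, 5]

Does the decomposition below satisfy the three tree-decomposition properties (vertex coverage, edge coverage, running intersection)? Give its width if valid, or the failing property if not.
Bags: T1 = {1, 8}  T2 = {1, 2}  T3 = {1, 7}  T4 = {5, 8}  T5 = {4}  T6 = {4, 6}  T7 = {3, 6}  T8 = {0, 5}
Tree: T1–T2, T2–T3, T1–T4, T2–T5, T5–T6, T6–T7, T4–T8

No — edge (1,4) lies in no bag.

A tree decomposition must satisfy three properties: every vertex lies in some bag; for every edge, both endpoints lie together in some bag; and for every vertex, the bags containing it form a connected subtree. Here edge (1,4) lies in no bag, so the decomposition is invalid.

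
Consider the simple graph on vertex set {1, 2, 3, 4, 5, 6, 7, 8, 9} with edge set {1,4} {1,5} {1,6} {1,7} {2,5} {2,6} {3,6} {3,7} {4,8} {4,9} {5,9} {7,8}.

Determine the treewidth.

3

A width-3 tree decomposition is:
Bags: B1 = {4, 7, 8, 9}  B2 = {1, 4, 7, 9}  B3 = {1, 5, 7, 9}  B4 = {1, 3, 5, 7}  B5 = {1, 3, 5, 6}  B6 = {2, 3, 5, 6}
Tree: B1–B2, B2–B3, B3–B4, B4–B5, B5–B6
Every bag has size at most 4, so the width is 4 − 1 = 3 and tw(G) ≤ 3. For the lower bound: the 4 vertex sets {4,8,9}, {7}, {1}, {2,3,5,6} are disjoint, each induces a connected subgraph, and every pair is joined by at least one edge of G. Contracting each set to a single vertex therefore yields K_{4} as a minor, and since treewidth is minor-monotone, tw(G) ≥ tw(K_{4}) = 3. Hence tw(G) = 3 exactly.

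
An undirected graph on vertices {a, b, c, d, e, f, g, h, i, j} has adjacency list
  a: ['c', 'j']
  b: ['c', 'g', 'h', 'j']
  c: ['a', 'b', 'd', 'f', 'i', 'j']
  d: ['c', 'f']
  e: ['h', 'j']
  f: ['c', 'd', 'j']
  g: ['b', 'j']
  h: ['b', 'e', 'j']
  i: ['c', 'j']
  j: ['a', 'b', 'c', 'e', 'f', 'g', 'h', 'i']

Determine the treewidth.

A width-2 tree decomposition is:
Bags: B1 = {c, f, j}  B2 = {b, c, j}  B3 = {b, h, j}  B4 = {c, i, j}  B5 = {b, g, j}  B6 = {a, c, j}  B7 = {e, h, j}  B8 = {c, d, f}
Tree: B1–B2, B2–B3, B2–B4, B2–B5, B4–B6, B3–B7, B1–B8
Every bag has size at most 3, so the width is 3 − 1 = 2 and tw(G) ≤ 2. For the lower bound, the 3 vertices {c, d, f} are pairwise adjacent, and any tree decomposition puts a clique entirely inside one bag — forcing width ≥ 2. Therefore the treewidth is 2.

2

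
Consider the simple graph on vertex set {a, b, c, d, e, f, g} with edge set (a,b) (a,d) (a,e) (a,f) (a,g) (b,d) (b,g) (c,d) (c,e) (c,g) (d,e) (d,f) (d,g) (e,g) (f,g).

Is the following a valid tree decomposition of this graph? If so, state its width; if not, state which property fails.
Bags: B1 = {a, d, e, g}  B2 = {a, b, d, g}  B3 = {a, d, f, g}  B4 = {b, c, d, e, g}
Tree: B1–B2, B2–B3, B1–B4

A tree decomposition must satisfy three properties: every vertex lies in some bag; for every edge, both endpoints lie together in some bag; and for every vertex, the bags containing it form a connected subtree. Here bags containing vertex b are not connected in the tree, so the decomposition is invalid.

No — bags containing vertex b are not connected in the tree.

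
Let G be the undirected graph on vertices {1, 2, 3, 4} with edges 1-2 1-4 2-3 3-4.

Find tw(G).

A width-2 tree decomposition is:
Bags: B1 = {1, 2, 3}  B2 = {1, 3, 4}
Tree: B1–B2
Every bag has size at most 3, so the width is 3 − 1 = 2 and tw(G) ≤ 2. Since 1–2–3–4–1 is a cycle in G, G is not acyclic. Forests are exactly the graphs of treewidth ≤ 1, so tw(G) ≥ 2. The upper and lower bounds meet at 2, so that is the treewidth.

2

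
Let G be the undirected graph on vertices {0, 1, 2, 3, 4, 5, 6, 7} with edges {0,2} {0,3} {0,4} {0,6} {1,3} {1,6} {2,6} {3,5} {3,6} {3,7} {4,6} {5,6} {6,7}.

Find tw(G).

A width-2 tree decomposition is:
Bags: B1 = {0, 3, 6}  B2 = {0, 2, 6}  B3 = {0, 4, 6}  B4 = {1, 3, 6}  B5 = {3, 5, 6}  B6 = {3, 6, 7}
Tree: B1–B2, B1–B3, B1–B4, B1–B5, B1–B6
Each bag holds 3 vertices, so the decomposition has width 2, which upper-bounds the treewidth. For the lower bound, the 3 vertices {0, 2, 6} are pairwise adjacent, and any tree decomposition puts a clique entirely inside one bag — forcing width ≥ 2. The upper and lower bounds meet at 2, so that is the treewidth.

2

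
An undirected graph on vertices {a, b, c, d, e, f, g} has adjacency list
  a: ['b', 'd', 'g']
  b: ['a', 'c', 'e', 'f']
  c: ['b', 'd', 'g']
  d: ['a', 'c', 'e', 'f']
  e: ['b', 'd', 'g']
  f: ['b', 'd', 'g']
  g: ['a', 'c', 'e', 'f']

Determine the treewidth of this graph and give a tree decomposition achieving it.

Every bag has size at most 4, so the width is 4 − 1 = 3 and tw(G) ≤ 3. For the lower bound: the 4 vertex sets {e,g}, {d,f}, {b}, {c} are disjoint, each induces a connected subgraph, and every pair is joined by at least one edge of G. Contracting each set to a single vertex therefore yields K_{4} as a minor, and since treewidth is minor-monotone, tw(G) ≥ tw(K_{4}) = 3. Therefore the treewidth is 3.

Treewidth 3.
One optimal decomposition is:
Bags: B1 = {b, d, e, g}  B2 = {b, d, f, g}  B3 = {b, c, d, g}  B4 = {a, b, d, g}
Tree: B1–B2, B2–B3, B3–B4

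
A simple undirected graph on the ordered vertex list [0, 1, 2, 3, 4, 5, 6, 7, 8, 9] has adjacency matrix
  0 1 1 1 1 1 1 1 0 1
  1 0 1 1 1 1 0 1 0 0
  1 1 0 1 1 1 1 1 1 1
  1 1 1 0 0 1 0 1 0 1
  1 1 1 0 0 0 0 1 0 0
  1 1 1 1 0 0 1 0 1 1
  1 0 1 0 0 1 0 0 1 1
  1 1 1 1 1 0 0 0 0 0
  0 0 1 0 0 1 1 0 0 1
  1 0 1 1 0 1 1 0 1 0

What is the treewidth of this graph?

A width-4 tree decomposition is:
Bags: B1 = {0, 1, 2, 3, 5}  B2 = {0, 1, 2, 3, 7}  B3 = {0, 2, 3, 5, 9}  B4 = {0, 1, 2, 4, 7}  B5 = {0, 2, 5, 6, 9}  B6 = {2, 5, 6, 8, 9}
Tree: B1–B2, B1–B3, B2–B4, B3–B5, B5–B6
Every bag has size at most 5, so the width is 5 − 1 = 4 and tw(G) ≤ 4. Conversely, {0, 1, 2, 3, 5} is a clique of size 5, and the vertices of any clique must share a bag in every tree decomposition; so some bag has ≥ 5 vertices and tw(G) ≥ 4. The upper and lower bounds meet at 4, so that is the treewidth.

4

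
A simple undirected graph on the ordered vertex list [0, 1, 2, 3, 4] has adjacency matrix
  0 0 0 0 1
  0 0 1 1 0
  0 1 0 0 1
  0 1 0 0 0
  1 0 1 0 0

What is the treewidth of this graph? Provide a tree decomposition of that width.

The largest bag has 2 vertices, giving width 1; this decomposition certifies tw(G) ≤ 1. Any graph with an edge has treewidth ≥ 1, and G has the edge 3–1. The upper and lower bounds meet at 1, so that is the treewidth.

Treewidth 1.
Bags: B1 = {1, 3}  B2 = {1, 2}  B3 = {2, 4}  B4 = {0, 4}
Tree: B1–B2, B2–B3, B3–B4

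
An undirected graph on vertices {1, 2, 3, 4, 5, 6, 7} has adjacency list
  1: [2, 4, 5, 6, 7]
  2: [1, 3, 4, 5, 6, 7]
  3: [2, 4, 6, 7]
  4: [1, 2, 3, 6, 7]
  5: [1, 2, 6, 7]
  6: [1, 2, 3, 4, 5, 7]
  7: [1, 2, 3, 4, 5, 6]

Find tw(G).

A width-4 tree decomposition is:
Bags: B1 = {1, 2, 4, 6, 7}  B2 = {2, 3, 4, 6, 7}  B3 = {1, 2, 5, 6, 7}
Tree: B1–B2, B1–B3
Each bag holds 5 vertices, so the decomposition has width 4, which upper-bounds the treewidth. For the lower bound, the 5 vertices {1, 2, 4, 6, 7} are pairwise adjacent, and any tree decomposition puts a clique entirely inside one bag — forcing width ≥ 4. Hence tw(G) = 4 exactly.

4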